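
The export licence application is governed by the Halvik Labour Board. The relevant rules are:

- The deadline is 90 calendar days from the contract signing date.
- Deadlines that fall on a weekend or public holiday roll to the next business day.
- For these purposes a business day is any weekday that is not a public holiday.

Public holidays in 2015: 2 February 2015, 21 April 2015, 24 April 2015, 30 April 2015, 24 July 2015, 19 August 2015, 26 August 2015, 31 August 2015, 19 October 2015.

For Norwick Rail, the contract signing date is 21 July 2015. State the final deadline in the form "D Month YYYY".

20 October 2015

Adding 90 calendar days to 21 July 2015 gives 19 October 2015.
19 October 2015 is a listed holiday; the next business day is 20 October 2015 (Tuesday).
So the filing is due 20 October 2015.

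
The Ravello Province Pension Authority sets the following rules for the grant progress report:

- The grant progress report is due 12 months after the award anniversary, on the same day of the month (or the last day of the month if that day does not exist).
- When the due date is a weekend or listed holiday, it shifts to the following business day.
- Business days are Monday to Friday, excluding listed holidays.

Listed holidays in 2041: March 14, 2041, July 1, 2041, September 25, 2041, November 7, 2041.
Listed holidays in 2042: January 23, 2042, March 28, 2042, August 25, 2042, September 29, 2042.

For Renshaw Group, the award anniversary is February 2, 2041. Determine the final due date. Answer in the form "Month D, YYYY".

12 months from February 2, 2041 is February 2, 2042.
February 2, 2042 is a Sunday, so it moves to the next business day, February 3, 2042 (Monday).
So the filing is due February 3, 2042.

February 3, 2042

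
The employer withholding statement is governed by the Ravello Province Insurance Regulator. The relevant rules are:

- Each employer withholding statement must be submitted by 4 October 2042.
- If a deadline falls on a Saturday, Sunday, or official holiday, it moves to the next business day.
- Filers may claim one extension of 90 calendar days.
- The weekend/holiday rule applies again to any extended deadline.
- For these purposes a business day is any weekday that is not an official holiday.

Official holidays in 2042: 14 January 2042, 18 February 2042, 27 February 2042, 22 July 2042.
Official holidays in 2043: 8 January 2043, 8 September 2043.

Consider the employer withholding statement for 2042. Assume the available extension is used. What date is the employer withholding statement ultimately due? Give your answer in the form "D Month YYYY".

Start from the fixed due date, 4 October 2042.
4 October 2042 is a Saturday; the next business day is 6 October 2042 (Monday).
Add the 90 calendar-day extension to 6 October 2042: 4 January 2043.
Because 4 January 2043 is a Sunday, the deadline becomes 5 January 2043 (Monday).
So the filing is due 5 January 2043.

5 January 2043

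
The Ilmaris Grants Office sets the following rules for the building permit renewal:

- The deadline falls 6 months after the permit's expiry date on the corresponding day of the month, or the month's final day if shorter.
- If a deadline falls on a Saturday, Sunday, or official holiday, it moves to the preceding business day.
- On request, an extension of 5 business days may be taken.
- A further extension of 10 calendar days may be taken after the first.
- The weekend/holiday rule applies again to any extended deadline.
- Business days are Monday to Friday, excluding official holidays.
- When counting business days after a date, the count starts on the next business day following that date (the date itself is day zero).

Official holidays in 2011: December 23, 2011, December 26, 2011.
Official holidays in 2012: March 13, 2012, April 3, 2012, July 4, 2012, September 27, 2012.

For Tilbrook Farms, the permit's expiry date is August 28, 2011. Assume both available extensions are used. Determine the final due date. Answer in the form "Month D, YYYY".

March 16, 2012

6 months after August 28, 2011, on the same day of the month, is February 28, 2012.
February 28, 2012 (Tuesday) is already a business day.
Counting 5 further business days from February 28, 2012 reaches March 6, 2012.
March 6, 2012 is a Tuesday and not a listed holiday, so it stands.
With the 10-day extension, March 6, 2012 becomes March 16, 2012.
March 16, 2012 is a Friday and not a listed holiday, so it stands.
So the filing is due March 16, 2012.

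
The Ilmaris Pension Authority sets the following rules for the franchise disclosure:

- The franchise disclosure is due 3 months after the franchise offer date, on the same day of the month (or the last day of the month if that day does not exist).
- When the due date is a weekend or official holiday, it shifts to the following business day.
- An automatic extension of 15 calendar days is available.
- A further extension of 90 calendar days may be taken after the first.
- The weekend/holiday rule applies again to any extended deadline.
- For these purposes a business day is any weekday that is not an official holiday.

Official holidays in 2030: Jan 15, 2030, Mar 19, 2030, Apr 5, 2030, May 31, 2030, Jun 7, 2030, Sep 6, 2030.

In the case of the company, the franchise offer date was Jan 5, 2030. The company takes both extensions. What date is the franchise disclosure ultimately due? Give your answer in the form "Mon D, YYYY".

3 months after Jan 5, 2030, on the same day of the month, is Apr 5, 2030.
Apr 5, 2030 is a listed holiday; the next business day is Apr 8, 2030 (Monday).
Add the 15 calendar-day extension to Apr 8, 2030: Apr 23, 2030.
Apr 23, 2030 falls on a Tuesday, which is a business day, so no adjustment is needed.
The 90-calendar-day extension moves the deadline from Apr 23, 2030 to Jul 22, 2030.
Jul 22, 2030 falls on a Monday, which is a business day, so no adjustment is needed.
Deadline: Jul 22, 2030.

Jul 22, 2030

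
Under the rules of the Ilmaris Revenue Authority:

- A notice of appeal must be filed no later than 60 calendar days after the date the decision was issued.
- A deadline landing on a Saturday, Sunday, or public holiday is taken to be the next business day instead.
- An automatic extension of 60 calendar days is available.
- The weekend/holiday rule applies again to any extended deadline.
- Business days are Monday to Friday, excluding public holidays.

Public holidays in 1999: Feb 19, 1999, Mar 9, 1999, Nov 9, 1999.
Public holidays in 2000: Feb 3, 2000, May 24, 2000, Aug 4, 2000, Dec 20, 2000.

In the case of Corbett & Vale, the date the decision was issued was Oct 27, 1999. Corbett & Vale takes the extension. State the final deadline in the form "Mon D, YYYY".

60 calendar days after Oct 27, 1999 is Dec 26, 1999.
Dec 26, 1999 is a Sunday; the next business day is Dec 27, 1999 (Monday).
Add the 60 calendar-day extension to Dec 27, 1999: Feb 25, 2000.
Feb 25, 2000 falls on a Friday, which is a business day, so no adjustment is needed.
So the filing is due Feb 25, 2000.

Feb 25, 2000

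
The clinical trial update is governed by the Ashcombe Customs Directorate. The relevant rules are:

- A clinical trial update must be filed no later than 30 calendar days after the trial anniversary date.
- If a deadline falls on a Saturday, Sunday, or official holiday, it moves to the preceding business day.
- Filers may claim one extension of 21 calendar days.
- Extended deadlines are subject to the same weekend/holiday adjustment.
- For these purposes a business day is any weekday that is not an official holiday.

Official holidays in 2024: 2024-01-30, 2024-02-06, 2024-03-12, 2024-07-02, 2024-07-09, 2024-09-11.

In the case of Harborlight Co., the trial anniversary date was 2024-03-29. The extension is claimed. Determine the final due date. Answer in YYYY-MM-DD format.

From 2024-03-29, 30 calendar days later is 2024-04-28.
2024-04-28 is a Sunday, so it moves to the preceding business day, 2024-04-26 (Friday).
Applying the 21-calendar-day extension: 2024-04-26 + 21 days = 2024-05-17.
2024-05-17 is a Friday and not a listed holiday, so it stands.
So the filing is due 2024-05-17.

2024-05-17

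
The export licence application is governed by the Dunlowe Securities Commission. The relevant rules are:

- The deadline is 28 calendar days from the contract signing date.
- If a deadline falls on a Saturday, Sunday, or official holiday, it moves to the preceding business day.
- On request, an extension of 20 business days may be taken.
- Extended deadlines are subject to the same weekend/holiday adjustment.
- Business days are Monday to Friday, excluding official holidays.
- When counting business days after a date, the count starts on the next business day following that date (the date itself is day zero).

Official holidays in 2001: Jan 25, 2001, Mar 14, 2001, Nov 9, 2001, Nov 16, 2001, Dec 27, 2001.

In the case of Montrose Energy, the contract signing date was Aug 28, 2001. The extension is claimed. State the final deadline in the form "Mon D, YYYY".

Oct 23, 2001

Trigger date Aug 28, 2001 + 28 calendar days = Sep 25, 2001.
Sep 25, 2001 falls on a Tuesday, which is a business day, so no adjustment is needed.
The 20-business-day extension runs from Sep 25, 2001 to Oct 23, 2001.
Oct 23, 2001 (Tuesday) is already a business day.
Final deadline: Oct 23, 2001.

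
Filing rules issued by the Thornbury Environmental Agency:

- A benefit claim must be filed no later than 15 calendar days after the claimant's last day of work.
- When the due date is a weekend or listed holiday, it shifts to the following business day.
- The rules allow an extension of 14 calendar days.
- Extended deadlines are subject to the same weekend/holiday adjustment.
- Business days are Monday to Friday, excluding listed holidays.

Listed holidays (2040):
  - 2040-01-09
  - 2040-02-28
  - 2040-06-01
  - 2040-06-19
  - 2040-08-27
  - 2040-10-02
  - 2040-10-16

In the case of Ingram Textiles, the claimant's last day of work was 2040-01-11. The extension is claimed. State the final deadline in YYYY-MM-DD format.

Trigger date 2040-01-11 + 15 calendar days = 2040-01-26.
2040-01-26 (Thursday) is already a business day.
Add the 14 calendar-day extension to 2040-01-26: 2040-02-09.
2040-02-09 is a Thursday and not a listed holiday, so it stands.
Final deadline: 2040-02-09.

2040-02-09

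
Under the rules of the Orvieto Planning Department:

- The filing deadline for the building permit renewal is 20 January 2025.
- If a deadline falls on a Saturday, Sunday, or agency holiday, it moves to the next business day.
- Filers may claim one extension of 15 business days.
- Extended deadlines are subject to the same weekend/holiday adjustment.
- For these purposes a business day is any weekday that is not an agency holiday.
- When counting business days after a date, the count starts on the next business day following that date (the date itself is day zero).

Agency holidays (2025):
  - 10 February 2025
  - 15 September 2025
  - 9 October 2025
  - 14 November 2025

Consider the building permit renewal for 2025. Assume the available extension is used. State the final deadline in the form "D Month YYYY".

11 February 2025

Start from the fixed due date, 20 January 2025.
20 January 2025 (Monday) is already a business day.
Applying the 15-business-day extension: 15 business days after 20 January 2025 is 11 February 2025.
11 February 2025 falls on a Tuesday, which is a business day, so no adjustment is needed.
Deadline: 11 February 2025.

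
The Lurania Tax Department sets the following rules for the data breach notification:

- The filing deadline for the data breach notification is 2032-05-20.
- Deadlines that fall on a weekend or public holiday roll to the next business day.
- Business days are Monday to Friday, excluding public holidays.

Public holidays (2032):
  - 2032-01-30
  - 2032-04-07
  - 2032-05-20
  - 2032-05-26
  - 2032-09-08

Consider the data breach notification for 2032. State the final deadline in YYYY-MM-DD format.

2032-05-21

The stated deadline is 2032-05-20.
2032-05-20 falls on a listed holiday. Rolling to the next business day gives 2032-05-21, a Friday.
So the filing is due 2032-05-21.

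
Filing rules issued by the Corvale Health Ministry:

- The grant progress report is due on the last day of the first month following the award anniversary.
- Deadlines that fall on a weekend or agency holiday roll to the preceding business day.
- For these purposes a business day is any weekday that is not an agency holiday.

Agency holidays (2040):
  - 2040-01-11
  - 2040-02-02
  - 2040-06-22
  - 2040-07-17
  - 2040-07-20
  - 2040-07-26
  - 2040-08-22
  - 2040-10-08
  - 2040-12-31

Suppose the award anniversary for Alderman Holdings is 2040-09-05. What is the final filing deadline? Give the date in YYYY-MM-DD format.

The first month after 2040-09-05 is October 2040, whose last day is 2040-10-31.
Since 2040-10-31 is a Wednesday and not a holiday, the date is unchanged.
The final due date is 2040-10-31.

2040-10-31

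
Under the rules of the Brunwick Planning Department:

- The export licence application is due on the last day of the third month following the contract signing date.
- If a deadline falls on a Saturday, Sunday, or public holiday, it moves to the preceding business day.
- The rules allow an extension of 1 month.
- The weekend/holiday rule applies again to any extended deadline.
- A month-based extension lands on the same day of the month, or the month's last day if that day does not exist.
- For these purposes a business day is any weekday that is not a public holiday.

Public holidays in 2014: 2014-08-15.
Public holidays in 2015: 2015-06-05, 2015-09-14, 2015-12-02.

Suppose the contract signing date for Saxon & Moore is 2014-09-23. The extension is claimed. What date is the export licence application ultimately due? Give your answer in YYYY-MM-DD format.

The third month after 2014-09-23 is December 2014, whose last day is 2014-12-31.
2014-12-31 is a Wednesday and not a listed holiday, so it stands.
Applying the 1 month extension: 1 month after 2014-12-31 is 2015-01-31.
2015-01-31 falls on a Saturday. Rolling to the preceding business day gives 2015-01-30, a Friday.
The final due date is 2015-01-30.

2015-01-30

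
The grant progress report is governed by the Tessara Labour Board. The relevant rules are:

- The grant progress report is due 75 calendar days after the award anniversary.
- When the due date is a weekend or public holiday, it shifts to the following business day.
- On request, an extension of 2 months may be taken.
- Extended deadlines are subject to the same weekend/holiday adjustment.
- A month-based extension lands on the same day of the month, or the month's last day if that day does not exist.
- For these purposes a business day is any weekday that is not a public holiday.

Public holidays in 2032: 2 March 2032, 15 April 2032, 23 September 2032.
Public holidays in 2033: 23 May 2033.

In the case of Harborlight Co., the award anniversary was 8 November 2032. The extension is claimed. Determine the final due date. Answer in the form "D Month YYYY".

75 calendar days after 8 November 2032 is 22 January 2033.
22 January 2033 falls on a Saturday. Rolling to the next business day gives 24 January 2033, a Monday.
Applying the 2 months extension: 2 months after 24 January 2033 is 24 March 2033.
24 March 2033 is a Thursday and not a listed holiday, so it stands.
Deadline: 24 March 2033.

24 March 2033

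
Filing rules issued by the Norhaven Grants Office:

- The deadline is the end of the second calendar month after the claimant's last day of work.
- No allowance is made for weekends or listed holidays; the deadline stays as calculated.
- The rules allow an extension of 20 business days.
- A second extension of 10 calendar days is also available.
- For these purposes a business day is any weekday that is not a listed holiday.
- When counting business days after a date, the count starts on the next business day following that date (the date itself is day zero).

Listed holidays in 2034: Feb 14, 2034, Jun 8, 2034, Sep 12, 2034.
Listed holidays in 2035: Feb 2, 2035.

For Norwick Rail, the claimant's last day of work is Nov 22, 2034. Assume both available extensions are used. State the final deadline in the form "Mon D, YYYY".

2 months after Nov 22, 2034 is January 2035; that month ends on Jan 31, 2035.
Jan 31, 2035 is a Wednesday; no weekend or holiday adjustment applies.
Applying the 20-business-day extension: 20 business days after Jan 31, 2035 is Mar 1, 2035.
No adjustment is made for weekends or holidays, so Mar 1, 2035 stands.
Add the 10 calendar-day extension to Mar 1, 2035: Mar 11, 2035.
No adjustment is made for weekends or holidays, so Mar 11, 2035 stands.
Final deadline: Mar 11, 2035.

Mar 11, 2035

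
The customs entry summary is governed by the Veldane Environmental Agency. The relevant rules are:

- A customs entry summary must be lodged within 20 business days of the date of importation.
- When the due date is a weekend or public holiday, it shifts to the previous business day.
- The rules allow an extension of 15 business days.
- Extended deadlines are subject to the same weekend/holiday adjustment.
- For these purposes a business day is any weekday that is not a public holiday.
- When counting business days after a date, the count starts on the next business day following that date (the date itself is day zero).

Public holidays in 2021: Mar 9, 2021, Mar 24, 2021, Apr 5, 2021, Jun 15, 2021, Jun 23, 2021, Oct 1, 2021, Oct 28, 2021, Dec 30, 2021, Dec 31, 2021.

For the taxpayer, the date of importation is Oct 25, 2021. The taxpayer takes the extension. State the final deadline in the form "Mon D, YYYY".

Dec 14, 2021

Counting 20 business days after Oct 25, 2021 (skipping weekends and listed holidays) reaches Nov 23, 2021.
Nov 23, 2021 (Tuesday) is already a business day.
Applying the 15-business-day extension: 15 business days after Nov 23, 2021 is Dec 14, 2021.
Since Dec 14, 2021 is a Tuesday and not a holiday, the date is unchanged.
So the filing is due Dec 14, 2021.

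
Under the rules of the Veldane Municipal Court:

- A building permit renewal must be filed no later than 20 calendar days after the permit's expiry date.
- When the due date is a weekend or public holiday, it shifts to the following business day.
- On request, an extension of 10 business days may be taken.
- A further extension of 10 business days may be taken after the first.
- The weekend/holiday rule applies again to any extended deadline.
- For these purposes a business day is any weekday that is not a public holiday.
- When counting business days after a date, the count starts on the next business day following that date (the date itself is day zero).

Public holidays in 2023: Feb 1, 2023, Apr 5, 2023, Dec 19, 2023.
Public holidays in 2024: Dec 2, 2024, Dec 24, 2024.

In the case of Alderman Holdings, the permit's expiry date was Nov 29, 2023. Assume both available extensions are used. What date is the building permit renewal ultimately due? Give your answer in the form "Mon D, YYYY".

Jan 17, 2024

From Nov 29, 2023, 20 calendar days later is Dec 19, 2023.
Because Dec 19, 2023 is a listed holiday, the deadline becomes Dec 20, 2023 (Wednesday).
Applying the 10-business-day extension: 10 business days after Dec 20, 2023 is Jan 3, 2024.
Jan 3, 2024 falls on a Wednesday, which is a business day, so no adjustment is needed.
The 10-business-day extension runs from Jan 3, 2024 to Jan 17, 2024.
Jan 17, 2024 (Wednesday) is already a business day.
The final due date is Jan 17, 2024.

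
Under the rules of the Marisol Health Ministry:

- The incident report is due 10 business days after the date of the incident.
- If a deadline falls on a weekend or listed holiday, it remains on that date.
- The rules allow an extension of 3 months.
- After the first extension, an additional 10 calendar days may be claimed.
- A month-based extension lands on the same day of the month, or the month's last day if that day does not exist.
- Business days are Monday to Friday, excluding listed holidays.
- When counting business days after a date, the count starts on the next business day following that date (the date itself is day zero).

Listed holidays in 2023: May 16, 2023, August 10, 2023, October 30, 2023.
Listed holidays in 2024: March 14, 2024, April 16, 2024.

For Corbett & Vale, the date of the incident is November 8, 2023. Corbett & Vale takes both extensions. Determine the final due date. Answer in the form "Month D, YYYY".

March 3, 2024

10 business days after November 8, 2023, excluding weekends and holidays, is November 22, 2023.
November 22, 2023 falls on a Wednesday. The rules make no weekend/holiday allowance, so it remains November 22, 2023.
Applying the 3 months extension: 3 months after November 22, 2023 is February 22, 2024.
No adjustment is made for weekends or holidays, so February 22, 2024 stands.
The 10-calendar-day extension moves the deadline from February 22, 2024 to March 3, 2024.
March 3, 2024 falls on a Sunday. The rules make no weekend/holiday allowance, so it remains March 3, 2024.
Deadline: March 3, 2024.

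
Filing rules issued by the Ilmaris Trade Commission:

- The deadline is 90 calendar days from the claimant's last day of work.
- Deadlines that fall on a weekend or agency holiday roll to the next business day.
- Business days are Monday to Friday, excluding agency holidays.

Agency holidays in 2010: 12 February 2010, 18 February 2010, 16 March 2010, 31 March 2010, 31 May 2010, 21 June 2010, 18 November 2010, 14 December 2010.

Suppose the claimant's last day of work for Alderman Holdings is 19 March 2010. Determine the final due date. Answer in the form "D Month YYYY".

Adding 90 calendar days to 19 March 2010 gives 17 June 2010.
17 June 2010 is a Thursday and not a listed holiday, so it stands.
The final due date is 17 June 2010.

17 June 2010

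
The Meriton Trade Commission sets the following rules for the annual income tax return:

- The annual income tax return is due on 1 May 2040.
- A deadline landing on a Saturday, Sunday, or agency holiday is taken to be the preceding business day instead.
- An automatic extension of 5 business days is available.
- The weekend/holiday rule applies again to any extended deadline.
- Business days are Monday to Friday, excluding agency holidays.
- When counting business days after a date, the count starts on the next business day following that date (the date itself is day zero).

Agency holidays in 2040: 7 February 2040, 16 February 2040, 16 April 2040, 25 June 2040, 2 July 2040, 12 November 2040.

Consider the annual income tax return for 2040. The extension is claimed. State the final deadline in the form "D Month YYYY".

8 May 2040

The stated deadline is 1 May 2040.
1 May 2040 falls on a Tuesday, which is a business day, so no adjustment is needed.
Applying the 5-business-day extension: 5 business days after 1 May 2040 is 8 May 2040.
8 May 2040 is a Tuesday and not a listed holiday, so it stands.
The final due date is 8 May 2040.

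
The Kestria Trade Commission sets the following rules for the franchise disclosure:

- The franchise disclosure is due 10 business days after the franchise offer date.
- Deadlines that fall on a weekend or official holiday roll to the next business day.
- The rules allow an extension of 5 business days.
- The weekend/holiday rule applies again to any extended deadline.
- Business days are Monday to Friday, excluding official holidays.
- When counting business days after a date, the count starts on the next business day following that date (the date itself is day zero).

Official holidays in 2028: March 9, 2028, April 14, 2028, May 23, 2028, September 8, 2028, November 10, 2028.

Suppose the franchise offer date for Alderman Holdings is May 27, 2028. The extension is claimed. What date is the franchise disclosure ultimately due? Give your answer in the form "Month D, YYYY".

June 16, 2028

Counting 10 business days after May 27, 2028 (skipping weekends and listed holidays) reaches June 9, 2028.
Since June 9, 2028 is a Friday and not a holiday, the date is unchanged.
The 5-business-day extension runs from June 9, 2028 to June 16, 2028.
June 16, 2028 falls on a Friday, which is a business day, so no adjustment is needed.
Final deadline: June 16, 2028.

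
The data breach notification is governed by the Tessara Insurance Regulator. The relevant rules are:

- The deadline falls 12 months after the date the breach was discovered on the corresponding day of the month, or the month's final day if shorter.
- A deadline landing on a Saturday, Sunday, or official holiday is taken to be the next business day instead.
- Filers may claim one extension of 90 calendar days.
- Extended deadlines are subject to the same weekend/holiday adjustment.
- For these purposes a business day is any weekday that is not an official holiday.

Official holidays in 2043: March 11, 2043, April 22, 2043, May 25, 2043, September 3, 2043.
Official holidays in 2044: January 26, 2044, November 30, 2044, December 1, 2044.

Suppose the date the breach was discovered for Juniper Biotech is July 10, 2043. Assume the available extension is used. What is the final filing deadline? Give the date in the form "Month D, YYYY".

12 months after July 10, 2043, on the same day of the month, is July 10, 2044.
July 10, 2044 is a Sunday, so it moves to the next business day, July 11, 2044 (Monday).
The 90-calendar-day extension moves the deadline from July 11, 2044 to October 9, 2044.
October 9, 2044 is a Sunday, so it moves to the next business day, October 10, 2044 (Monday).
Final deadline: October 10, 2044.

October 10, 2044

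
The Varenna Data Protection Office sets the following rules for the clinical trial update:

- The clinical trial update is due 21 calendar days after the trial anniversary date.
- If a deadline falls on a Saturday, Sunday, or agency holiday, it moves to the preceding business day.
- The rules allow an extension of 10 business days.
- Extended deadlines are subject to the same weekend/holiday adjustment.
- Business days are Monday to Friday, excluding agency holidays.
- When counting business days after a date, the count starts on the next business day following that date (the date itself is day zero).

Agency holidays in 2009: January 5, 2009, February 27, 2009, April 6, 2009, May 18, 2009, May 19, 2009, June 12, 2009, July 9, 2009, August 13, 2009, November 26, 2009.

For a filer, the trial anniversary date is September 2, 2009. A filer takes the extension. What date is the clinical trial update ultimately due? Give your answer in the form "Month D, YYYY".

October 7, 2009

Adding 21 calendar days to September 2, 2009 gives September 23, 2009.
September 23, 2009 (Wednesday) is already a business day.
Applying the 10-business-day extension: 10 business days after September 23, 2009 is October 7, 2009.
October 7, 2009 falls on a Wednesday, which is a business day, so no adjustment is needed.
Deadline: October 7, 2009.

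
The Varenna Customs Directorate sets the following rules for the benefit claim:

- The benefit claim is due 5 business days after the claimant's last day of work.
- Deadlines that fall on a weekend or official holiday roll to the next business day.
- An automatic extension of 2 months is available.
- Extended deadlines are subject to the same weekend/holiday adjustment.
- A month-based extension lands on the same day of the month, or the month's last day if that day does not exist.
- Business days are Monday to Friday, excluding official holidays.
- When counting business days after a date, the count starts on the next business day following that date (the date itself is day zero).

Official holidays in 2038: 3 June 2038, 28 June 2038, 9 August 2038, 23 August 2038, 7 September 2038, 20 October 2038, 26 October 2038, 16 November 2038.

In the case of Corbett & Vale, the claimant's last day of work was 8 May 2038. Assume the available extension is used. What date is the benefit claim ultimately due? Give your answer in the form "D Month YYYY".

Starting the day after 8 May 2038 and counting 5 business days lands on 14 May 2038.
14 May 2038 falls on a Friday, which is a business day, so no adjustment is needed.
Add 2 months to 14 May 2038: 14 July 2038.
Since 14 July 2038 is a Wednesday and not a holiday, the date is unchanged.
So the filing is due 14 July 2038.

14 July 2038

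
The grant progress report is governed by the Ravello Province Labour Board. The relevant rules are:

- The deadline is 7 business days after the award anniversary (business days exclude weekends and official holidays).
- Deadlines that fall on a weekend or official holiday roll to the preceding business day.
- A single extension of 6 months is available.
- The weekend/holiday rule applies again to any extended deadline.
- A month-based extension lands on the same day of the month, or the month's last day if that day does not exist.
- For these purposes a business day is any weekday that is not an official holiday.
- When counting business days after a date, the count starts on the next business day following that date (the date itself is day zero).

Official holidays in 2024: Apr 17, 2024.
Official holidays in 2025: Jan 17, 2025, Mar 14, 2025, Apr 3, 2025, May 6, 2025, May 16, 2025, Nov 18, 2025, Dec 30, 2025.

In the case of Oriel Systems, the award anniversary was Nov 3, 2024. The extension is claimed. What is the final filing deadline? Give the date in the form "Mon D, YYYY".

Starting the day after Nov 3, 2024 and counting 7 business days lands on Nov 12, 2024.
Nov 12, 2024 is a Tuesday and not a listed holiday, so it stands.
The 6 months extension carries Nov 12, 2024 to May 12, 2025.
May 12, 2025 is a Monday and not a listed holiday, so it stands.
Deadline: May 12, 2025.

May 12, 2025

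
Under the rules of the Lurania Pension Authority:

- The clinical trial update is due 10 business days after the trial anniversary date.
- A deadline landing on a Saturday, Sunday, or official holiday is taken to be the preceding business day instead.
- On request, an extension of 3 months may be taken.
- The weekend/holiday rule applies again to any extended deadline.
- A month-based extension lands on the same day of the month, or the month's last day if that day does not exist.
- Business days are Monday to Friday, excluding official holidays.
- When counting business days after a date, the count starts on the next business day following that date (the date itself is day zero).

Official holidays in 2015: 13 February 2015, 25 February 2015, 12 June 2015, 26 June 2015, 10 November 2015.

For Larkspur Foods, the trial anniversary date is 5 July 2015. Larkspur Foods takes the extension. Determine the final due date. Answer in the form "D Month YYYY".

Counting 10 business days after 5 July 2015 (skipping weekends and listed holidays) reaches 17 July 2015.
17 July 2015 is a Friday and not a listed holiday, so it stands.
Applying the 3 months extension: 3 months after 17 July 2015 is 17 October 2015.
17 October 2015 is a Saturday, so it moves to the preceding business day, 16 October 2015 (Friday).
So the filing is due 16 October 2015.

16 October 2015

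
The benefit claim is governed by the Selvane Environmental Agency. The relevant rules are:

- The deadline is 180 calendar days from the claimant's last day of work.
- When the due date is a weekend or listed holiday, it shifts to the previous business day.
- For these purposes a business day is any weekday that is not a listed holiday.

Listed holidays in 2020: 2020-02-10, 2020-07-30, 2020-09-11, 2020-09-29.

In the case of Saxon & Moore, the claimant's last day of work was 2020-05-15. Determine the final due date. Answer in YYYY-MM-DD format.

2020-11-11

From 2020-05-15, 180 calendar days later is 2020-11-11.
2020-11-11 (Wednesday) is already a business day.
So the filing is due 2020-11-11.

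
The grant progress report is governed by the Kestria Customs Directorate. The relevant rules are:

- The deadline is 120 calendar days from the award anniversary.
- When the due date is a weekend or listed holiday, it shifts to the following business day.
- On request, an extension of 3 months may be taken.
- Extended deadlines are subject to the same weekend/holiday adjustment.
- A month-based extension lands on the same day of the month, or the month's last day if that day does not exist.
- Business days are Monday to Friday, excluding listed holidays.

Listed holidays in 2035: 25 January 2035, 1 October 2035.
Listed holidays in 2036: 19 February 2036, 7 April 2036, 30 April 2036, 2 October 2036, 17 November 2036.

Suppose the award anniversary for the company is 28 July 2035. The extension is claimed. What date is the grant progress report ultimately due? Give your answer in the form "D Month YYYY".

From 28 July 2035, 120 calendar days later is 25 November 2035.
25 November 2035 falls on a Sunday. Rolling to the next business day gives 26 November 2035, a Monday.
Add 3 months to 26 November 2035: 26 February 2036.
26 February 2036 falls on a Tuesday, which is a business day, so no adjustment is needed.
Final deadline: 26 February 2036.

26 February 2036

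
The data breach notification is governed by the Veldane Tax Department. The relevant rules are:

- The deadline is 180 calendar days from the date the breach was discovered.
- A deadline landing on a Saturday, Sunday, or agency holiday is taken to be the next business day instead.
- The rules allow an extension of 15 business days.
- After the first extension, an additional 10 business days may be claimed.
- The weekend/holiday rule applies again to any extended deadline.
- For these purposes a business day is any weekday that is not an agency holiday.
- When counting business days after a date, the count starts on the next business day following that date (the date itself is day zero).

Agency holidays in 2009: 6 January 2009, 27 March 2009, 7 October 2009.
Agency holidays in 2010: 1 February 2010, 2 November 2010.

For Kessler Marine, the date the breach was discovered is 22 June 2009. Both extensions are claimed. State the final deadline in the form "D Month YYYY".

25 January 2010

Trigger date 22 June 2009 + 180 calendar days = 19 December 2009.
19 December 2009 is a Saturday, so it moves to the next business day, 21 December 2009 (Monday).
Counting 15 further business days from 21 December 2009 reaches 11 January 2010.
11 January 2010 (Monday) is already a business day.
The 10-business-day extension runs from 11 January 2010 to 25 January 2010.
25 January 2010 is a Monday and not a listed holiday, so it stands.
So the filing is due 25 January 2010.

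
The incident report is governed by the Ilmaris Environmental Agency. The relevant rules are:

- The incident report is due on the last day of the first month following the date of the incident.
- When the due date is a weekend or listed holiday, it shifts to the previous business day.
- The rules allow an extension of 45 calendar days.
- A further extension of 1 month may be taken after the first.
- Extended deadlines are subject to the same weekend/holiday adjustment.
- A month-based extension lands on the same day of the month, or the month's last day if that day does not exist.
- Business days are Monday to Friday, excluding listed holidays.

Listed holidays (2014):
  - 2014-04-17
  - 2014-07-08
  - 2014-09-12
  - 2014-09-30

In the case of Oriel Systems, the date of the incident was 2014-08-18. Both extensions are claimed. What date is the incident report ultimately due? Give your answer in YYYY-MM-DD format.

2014-12-12

1 month after 2014-08-18 is September 2014; that month ends on 2014-09-30.
2014-09-30 is a listed holiday; the preceding business day is 2014-09-29 (Monday).
Add the 45 calendar-day extension to 2014-09-29: 2014-11-13.
Since 2014-11-13 is a Thursday and not a holiday, the date is unchanged.
Applying the 1 month extension: 1 month after 2014-11-13 is 2014-12-13.
Because 2014-12-13 is a Saturday, the deadline becomes 2014-12-12 (Friday).
The final due date is 2014-12-12.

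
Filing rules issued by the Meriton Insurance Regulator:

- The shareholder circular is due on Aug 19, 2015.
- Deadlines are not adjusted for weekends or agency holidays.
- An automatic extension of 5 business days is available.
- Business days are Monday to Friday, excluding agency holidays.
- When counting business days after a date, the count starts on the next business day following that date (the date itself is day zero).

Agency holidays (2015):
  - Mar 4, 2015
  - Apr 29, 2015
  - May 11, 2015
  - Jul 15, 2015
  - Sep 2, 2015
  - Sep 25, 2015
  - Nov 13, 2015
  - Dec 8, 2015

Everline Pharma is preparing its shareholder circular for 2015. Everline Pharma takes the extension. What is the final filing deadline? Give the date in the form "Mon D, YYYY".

The stated deadline is Aug 19, 2015.
Aug 19, 2015 is a Wednesday; no weekend or holiday adjustment applies.
Applying the 5-business-day extension: 5 business days after Aug 19, 2015 is Aug 26, 2015.
Aug 26, 2015 is a Wednesday; no weekend or holiday adjustment applies.
Deadline: Aug 26, 2015.

Aug 26, 2015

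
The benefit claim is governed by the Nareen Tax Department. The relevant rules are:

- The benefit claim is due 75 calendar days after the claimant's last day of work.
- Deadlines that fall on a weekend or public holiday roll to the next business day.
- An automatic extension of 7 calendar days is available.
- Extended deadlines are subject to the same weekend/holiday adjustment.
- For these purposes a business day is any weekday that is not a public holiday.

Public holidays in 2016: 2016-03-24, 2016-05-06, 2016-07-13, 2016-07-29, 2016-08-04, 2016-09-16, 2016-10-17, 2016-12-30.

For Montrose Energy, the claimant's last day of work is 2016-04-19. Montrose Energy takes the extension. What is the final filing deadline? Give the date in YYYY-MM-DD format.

75 calendar days after 2016-04-19 is 2016-07-03.
2016-07-03 falls on a Sunday. Rolling to the next business day gives 2016-07-04, a Monday.
The 7-calendar-day extension moves the deadline from 2016-07-04 to 2016-07-11.
2016-07-11 (Monday) is already a business day.
Final deadline: 2016-07-11.

2016-07-11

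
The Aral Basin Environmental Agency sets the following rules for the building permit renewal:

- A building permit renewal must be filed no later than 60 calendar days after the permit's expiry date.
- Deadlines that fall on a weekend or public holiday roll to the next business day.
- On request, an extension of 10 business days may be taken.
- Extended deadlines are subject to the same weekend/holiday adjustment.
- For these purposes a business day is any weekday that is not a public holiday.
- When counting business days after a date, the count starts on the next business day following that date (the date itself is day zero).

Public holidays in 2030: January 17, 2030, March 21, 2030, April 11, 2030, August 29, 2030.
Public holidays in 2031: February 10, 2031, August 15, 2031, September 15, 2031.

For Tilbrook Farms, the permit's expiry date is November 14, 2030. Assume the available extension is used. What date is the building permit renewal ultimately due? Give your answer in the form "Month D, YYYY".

January 27, 2031

60 calendar days after November 14, 2030 is January 13, 2031.
January 13, 2031 (Monday) is already a business day.
Counting 10 further business days from January 13, 2031 reaches January 27, 2031.
January 27, 2031 falls on a Monday, which is a business day, so no adjustment is needed.
Deadline: January 27, 2031.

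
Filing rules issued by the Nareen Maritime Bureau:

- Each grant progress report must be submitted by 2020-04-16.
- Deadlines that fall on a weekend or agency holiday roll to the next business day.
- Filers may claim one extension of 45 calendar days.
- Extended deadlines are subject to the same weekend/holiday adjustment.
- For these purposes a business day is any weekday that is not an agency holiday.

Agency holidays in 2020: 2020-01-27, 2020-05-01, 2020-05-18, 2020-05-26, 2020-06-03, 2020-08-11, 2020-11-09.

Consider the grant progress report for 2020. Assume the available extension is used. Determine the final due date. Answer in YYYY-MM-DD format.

The statutory due date is 2020-04-16.
2020-04-16 (Thursday) is already a business day.
Applying the 45-calendar-day extension: 2020-04-16 + 45 days = 2020-05-31.
Because 2020-05-31 is a Sunday, the deadline becomes 2020-06-01 (Monday).
Final deadline: 2020-06-01.

2020-06-01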